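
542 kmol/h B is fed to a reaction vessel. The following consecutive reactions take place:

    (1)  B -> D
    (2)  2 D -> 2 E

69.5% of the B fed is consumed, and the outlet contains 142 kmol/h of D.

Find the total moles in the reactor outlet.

542 kmol/h

Conversion of B: B consumed = 1ξ₁ = 0.695 × 542 → ξ₁ = 376.7 kmol/h.
D balance: n_D = 0 + 1ξ₁ − 2ξ₂ = 142 → ξ₂ = (1·376.7 − 142)/2 = 117.3 kmol/h.
Outlet amounts (n = n₀ + Σ ν·ξ):
  B: 542 − 1(376.7) = 165.3
  D: 0 + 1(376.7) − 2(117.3) = 142
  E: 0 + 2(117.3) = 234.7
Total out = 165.3 + 142 + 234.7 = 542 kmol/h.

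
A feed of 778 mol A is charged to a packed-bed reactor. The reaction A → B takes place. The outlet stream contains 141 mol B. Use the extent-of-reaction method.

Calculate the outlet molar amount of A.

637 mol

For B: n = n₀ + 1ξ → 141 = 0 + 1ξ, giving ξ = 141 mol.
Outlet amounts (n = n₀ + ν ξ):
  A: 778 − 1(141) = 637
  B: 0 + 1(141) = 141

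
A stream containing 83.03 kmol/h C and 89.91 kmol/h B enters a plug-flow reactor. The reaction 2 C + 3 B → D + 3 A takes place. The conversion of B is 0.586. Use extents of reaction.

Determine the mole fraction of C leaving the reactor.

0.308

B reacted = 0.586 × 89.91 = 52.69 kmol/h; ν_B = −3, so ξ = 52.69/3 = 17.56 kmol/h.
Outlet amounts (n = n₀ + ν ξ):
  C: 83.03 − 2(17.56) = 47.91
  B: 89.91 − 3(17.56) = 37.22
  D: 0 + 1(17.56) = 17.56
  A: 0 + 3(17.56) = 52.69
Total out = 155.4 kmol/h; y_C = 47.91 / 155.4 = 0.3083.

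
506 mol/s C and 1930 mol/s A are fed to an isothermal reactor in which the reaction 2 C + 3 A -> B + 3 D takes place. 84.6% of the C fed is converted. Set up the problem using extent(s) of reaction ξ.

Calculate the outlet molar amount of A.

1290 mol/s

C reacted = 0.846 × 506 = 428.1 mol/s; ν_C = −2, so ξ = 428.1/2 = 214 mol/s.
Outlet amounts (n = n₀ + ν ξ):
  C: 506 − 2(214) = 77.92
  A: 1930 − 3(214) = 1288
  B: 0 + 1(214) = 214
  D: 0 + 3(214) = 642.1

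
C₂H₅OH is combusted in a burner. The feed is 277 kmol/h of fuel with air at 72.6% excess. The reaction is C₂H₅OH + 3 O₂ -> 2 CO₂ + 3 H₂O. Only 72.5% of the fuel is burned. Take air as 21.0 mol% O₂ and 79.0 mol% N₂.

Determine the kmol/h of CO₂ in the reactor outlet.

Stoichiometric O₂ = 3 × 277 = 831 kmol/h; O₂ fed = 831 × 1.726 = 1434 kmol/h.
N₂ fed = 1434 × 79/21 = 5396 kmol/h.
Fuel reacted = 0.725 × 277 → ξ = 200.8 kmol/h.
Outlet (n = n₀ + ν ξ):
  C₂H₅OH: 277 − 1(200.8) = 76.18
  O₂: 1434 − 3(200.8) = 831.8
  N₂: 5396 (inert)
  CO₂: 0 + 2(200.8) = 401.6
  H₂O: 0 + 3(200.8) = 602.5

402 kmol/h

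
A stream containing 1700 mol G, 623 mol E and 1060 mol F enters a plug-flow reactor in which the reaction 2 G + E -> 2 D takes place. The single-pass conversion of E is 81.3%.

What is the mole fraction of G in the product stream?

0.239

E reacted = 0.813 × 623 = 506.5 mol; ν_E = −1, so ξ = 506.5/1 = 506.5 mol.
Outlet amounts (n = n₀ + ν ξ):
  G: 1700 − 2(506.5) = 687
  E: 623 − 1(506.5) = 116.5
  D: 0 + 2(506.5) = 1013
  F: 1060 (inert)
Total out = 2877 mol; y_G = 687 / 2877 = 0.2388.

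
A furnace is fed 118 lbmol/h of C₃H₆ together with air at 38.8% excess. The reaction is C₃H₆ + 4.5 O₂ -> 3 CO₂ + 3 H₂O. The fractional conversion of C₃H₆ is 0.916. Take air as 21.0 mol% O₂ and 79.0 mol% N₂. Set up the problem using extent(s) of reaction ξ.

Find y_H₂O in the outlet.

Stoichiometric O₂ = 4.5 × 118 = 531 lbmol/h; O₂ fed = 531 × 1.388 = 737 lbmol/h.
N₂ fed = 737 × 79/21 = 2773 lbmol/h.
Fuel reacted = 0.916 × 118 → ξ = 108.1 lbmol/h.
Outlet (n = n₀ + ν ξ):
  C₃H₆: 118 − 1(108.1) = 9.912
  O₂: 737 − 4.5(108.1) = 250.6
  N₂: 2773 (inert)
  CO₂: 0 + 3(108.1) = 324.3
  H₂O: 0 + 3(108.1) = 324.3
Total out = 3682 lbmol/h; y_H₂O = 324.3 / 3682 = 0.08807.

0.0881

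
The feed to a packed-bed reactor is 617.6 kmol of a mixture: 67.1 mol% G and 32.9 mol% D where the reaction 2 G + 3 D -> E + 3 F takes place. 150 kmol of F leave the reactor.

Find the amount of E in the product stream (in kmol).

50 kmol

For F: n = n₀ + 3ξ → 150 = 0 + 3ξ, giving ξ = 50 kmol.
Outlet amounts (n = n₀ + ν ξ):
  G: 414.4 − 2(50) = 314.4
  D: 203.2 − 3(50) = 53.19
  E: 0 + 1(50) = 50
  F: 0 + 3(50) = 150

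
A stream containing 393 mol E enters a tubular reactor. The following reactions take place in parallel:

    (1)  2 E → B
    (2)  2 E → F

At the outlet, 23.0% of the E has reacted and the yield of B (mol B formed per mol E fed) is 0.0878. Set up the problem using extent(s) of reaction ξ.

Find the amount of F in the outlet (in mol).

10.7 mol

Yield of B: 1ξ₁ / 393 = 0.0878 → ξ₁ = 34.51 mol.
Conversion of E: 2ξ₁ + 2ξ₂ = 0.23 × 393 = 90.39 → ξ₂ = 10.69 mol.
Outlet amounts (n = n₀ + Σ ν·ξ):
  E: 393 − 2(34.51) − 2(10.69) = 302.6
  B: 0 + 1(34.51) = 34.51
  F: 0 + 1(10.69) = 10.69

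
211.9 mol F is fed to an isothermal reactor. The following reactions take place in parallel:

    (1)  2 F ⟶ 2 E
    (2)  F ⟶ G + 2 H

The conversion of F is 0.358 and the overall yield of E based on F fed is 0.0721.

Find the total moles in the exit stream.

Yield of E: 2ξ₁ / 211.9 = 0.0721 → ξ₁ = 7.639 mol.
Conversion of F: 2ξ₁ + 1ξ₂ = 0.358 × 211.9 = 75.86 → ξ₂ = 60.58 mol.
Outlet amounts (n = n₀ + Σ ν·ξ):
  F: 211.9 − 2(7.639) − 1(60.58) = 136
  E: 0 + 2(7.639) = 15.28
  G: 0 + 1(60.58) = 60.58
  H: 0 + 2(60.58) = 121.2
Total out = 136 + 15.28 + 60.58 + 121.2 = 333.1 mol.

333 mol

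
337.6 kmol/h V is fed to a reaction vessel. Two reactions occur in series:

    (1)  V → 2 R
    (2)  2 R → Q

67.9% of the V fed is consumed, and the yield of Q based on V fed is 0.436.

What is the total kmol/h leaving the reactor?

Conversion of V: V consumed = 1ξ₁ = 0.679 × 337.6 → ξ₁ = 229.2 kmol/h.
Yield of Q: 1ξ₂ / 337.6 = 0.436 → ξ₂ = 147.2 kmol/h.
Outlet amounts (n = n₀ + Σ ν·ξ):
  V: 337.6 − 1(229.2) = 108.4
  R: 0 + 2(229.2) − 2(147.2) = 164.1
  Q: 0 + 1(147.2) = 147.2
Total out = 108.4 + 164.1 + 147.2 = 419.6 kmol/h.

420 kmol/h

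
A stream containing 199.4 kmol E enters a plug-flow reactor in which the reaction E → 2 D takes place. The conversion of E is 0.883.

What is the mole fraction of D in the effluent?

E reacted = 0.883 × 199.4 = 176.1 kmol; ν_E = −1, so ξ = 176.1/1 = 176.1 kmol.
Outlet amounts (n = n₀ + ν ξ):
  E: 199.4 − 1(176.1) = 23.33
  D: 0 + 2(176.1) = 352.1
Total out = 375.5 kmol; y_D = 352.1 / 375.5 = 0.9379.

0.938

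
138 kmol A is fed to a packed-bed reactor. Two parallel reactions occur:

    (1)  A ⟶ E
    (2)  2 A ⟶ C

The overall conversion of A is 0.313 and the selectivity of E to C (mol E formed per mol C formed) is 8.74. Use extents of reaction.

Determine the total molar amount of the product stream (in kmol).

134 kmol

Conversion of A: A consumed = 0.313 × 138 = 43.19 kmol = 1ξ₁ + 2ξ₂.
Selectivity: 1ξ₁ / (1ξ₂) = 8.74 → ξ₁ = 8.74 ξ₂.
Substitute: (1·8.74 + 2) ξ₂ = 43.19 → ξ₂ = 4.022 kmol, ξ₁ = 35.15 kmol.
Outlet amounts (n = n₀ + Σ ν·ξ):
  A: 138 − 1(35.15) − 2(4.022) = 94.81
  E: 0 + 1(35.15) = 35.15
  C: 0 + 1(4.022) = 4.022
Total out = 94.81 + 35.15 + 4.022 = 134 kmol.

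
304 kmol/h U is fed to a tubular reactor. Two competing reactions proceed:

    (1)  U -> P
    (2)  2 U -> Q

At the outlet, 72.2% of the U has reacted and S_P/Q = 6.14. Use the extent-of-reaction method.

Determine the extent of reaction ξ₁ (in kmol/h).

Conversion of U: U consumed = 0.722 × 304 = 219.5 kmol/h = 1ξ₁ + 2ξ₂.
Selectivity: 1ξ₁ / (1ξ₂) = 6.14 → ξ₁ = 6.14 ξ₂.
Substitute: (1·6.14 + 2) ξ₂ = 219.5 → ξ₂ = 26.96 kmol/h, ξ₁ = 165.6 kmol/h.
Outlet amounts (n = n₀ + Σ ν·ξ):
  U: 304 − 1(165.6) − 2(26.96) = 84.51
  P: 0 + 1(165.6) = 165.6
  Q: 0 + 1(26.96) = 26.96

ξ₁ = 166 kmol/h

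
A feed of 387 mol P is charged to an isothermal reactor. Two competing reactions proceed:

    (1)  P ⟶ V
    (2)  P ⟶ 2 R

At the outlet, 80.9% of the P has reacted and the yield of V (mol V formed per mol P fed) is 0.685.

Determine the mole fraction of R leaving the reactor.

0.221

Yield of V: 1ξ₁ / 387 = 0.685 → ξ₁ = 265.1 mol.
Conversion of P: 1ξ₁ + 1ξ₂ = 0.809 × 387 = 313.1 → ξ₂ = 47.99 mol.
Outlet amounts (n = n₀ + Σ ν·ξ):
  P: 387 − 1(265.1) − 1(47.99) = 73.92
  V: 0 + 1(265.1) = 265.1
  R: 0 + 2(47.99) = 95.98
Total out = 435 mol; y_R = 95.98 / 435 = 0.2206.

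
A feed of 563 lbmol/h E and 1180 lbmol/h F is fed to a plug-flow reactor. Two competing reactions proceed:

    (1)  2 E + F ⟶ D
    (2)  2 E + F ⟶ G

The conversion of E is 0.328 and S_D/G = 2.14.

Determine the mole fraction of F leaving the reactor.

0.698

Conversion of E: E consumed = 0.328 × 563 = 184.7 lbmol/h = 2ξ₁ + 2ξ₂.
Selectivity: 1ξ₁ / (1ξ₂) = 2.14 → ξ₁ = 2.14 ξ₂.
Substitute: (2·2.14 + 2) ξ₂ = 184.7 → ξ₂ = 29.41 lbmol/h, ξ₁ = 62.93 lbmol/h.
Outlet amounts (n = n₀ + Σ ν·ξ):
  E: 563 − 2(62.93) − 2(29.41) = 378.3
  F: 1180 − 1(62.93) − 1(29.41) = 1088
  D: 0 + 1(62.93) = 62.93
  G: 0 + 1(29.41) = 29.41
Total out = 1558 lbmol/h; y_F = 1088 / 1558 = 0.698.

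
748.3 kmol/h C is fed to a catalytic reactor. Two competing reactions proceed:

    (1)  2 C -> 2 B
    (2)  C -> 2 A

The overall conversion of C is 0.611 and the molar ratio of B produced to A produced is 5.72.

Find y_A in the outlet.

Conversion of C: C consumed = 0.611 × 748.3 = 457.2 kmol/h = 2ξ₁ + 1ξ₂.
Selectivity: 2ξ₁ / (2ξ₂) = 5.72 → ξ₁ = 5.72 ξ₂.
Substitute: (2·5.72 + 1) ξ₂ = 457.2 → ξ₂ = 36.75 kmol/h, ξ₁ = 210.2 kmol/h.
Outlet amounts (n = n₀ + Σ ν·ξ):
  C: 748.3 − 2(210.2) − 1(36.75) = 291.1
  B: 0 + 2(210.2) = 420.5
  A: 0 + 2(36.75) = 73.51
Total out = 785.1 kmol/h; y_A = 73.51 / 785.1 = 0.09363.

0.0936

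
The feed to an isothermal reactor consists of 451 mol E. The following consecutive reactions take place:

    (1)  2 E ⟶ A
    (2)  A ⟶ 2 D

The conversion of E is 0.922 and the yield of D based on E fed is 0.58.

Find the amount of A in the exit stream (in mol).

77.1 mol

Conversion of E: E consumed = 2ξ₁ = 0.922 × 451 → ξ₁ = 207.9 mol.
Yield of D: 2ξ₂ / 451 = 0.58 → ξ₂ = 130.8 mol.
Outlet amounts (n = n₀ + Σ ν·ξ):
  E: 451 − 2(207.9) = 35.18
  A: 0 + 1(207.9) − 1(130.8) = 77.12
  D: 0 + 2(130.8) = 261.6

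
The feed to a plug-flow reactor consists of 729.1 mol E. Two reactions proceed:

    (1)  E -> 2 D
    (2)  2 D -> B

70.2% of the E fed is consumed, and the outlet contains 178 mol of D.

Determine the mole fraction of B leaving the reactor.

Conversion of E: E consumed = 1ξ₁ = 0.702 × 729.1 → ξ₁ = 511.8 mol.
D balance: n_D = 0 + 2ξ₁ − 2ξ₂ = 178 → ξ₂ = (2·511.8 − 178)/2 = 422.8 mol.
Outlet amounts (n = n₀ + Σ ν·ξ):
  E: 729.1 − 1(511.8) = 217.3
  D: 0 + 2(511.8) − 2(422.8) = 178
  B: 0 + 1(422.8) = 422.8
Total out = 818.1 mol; y_B = 422.8 / 818.1 = 0.5168.

0.517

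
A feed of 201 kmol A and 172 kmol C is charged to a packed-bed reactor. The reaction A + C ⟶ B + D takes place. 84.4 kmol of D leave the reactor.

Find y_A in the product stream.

For D: n = n₀ + 1ξ → 84.4 = 0 + 1ξ, giving ξ = 84.4 kmol.
Outlet amounts (n = n₀ + ν ξ):
  A: 201 − 1(84.4) = 116.6
  C: 172 − 1(84.4) = 87.6
  B: 0 + 1(84.4) = 84.4
  D: 0 + 1(84.4) = 84.4
Total out = 373 kmol; y_A = 116.6 / 373 = 0.3126.

0.313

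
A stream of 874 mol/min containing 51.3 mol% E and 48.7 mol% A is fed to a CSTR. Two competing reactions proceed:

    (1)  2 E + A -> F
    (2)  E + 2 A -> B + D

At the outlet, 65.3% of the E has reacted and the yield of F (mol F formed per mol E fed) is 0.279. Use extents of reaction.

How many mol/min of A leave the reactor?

215 mol/min

Yield of F: 1ξ₁ / 448.4 = 0.279 → ξ₁ = 125.1 mol/min.
Conversion of E: 2ξ₁ + 1ξ₂ = 0.653 × 448.4 = 292.8 → ξ₂ = 42.59 mol/min.
Outlet amounts (n = n₀ + Σ ν·ξ):
  E: 448.4 − 2(125.1) − 1(42.59) = 155.6
  A: 425.6 − 1(125.1) − 2(42.59) = 215.4
  F: 0 + 1(125.1) = 125.1
  B: 0 + 1(42.59) = 42.59
  D: 0 + 1(42.59) = 42.59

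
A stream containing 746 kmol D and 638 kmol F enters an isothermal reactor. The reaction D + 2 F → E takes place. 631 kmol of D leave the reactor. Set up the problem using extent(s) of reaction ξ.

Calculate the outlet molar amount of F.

408 kmol

For D: n = n₀ − 1ξ → 631 = 746 − 1ξ, giving ξ = 115 kmol.
Outlet amounts (n = n₀ + ν ξ):
  D: 746 − 1(115) = 631
  F: 638 − 2(115) = 408
  E: 0 + 1(115) = 115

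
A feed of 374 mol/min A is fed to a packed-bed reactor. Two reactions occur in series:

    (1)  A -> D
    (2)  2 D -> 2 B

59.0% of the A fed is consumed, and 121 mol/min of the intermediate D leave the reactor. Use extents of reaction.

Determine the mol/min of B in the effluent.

Conversion of A: A consumed = 1ξ₁ = 0.59 × 374 → ξ₁ = 220.7 mol/min.
D balance: n_D = 0 + 1ξ₁ − 2ξ₂ = 121 → ξ₂ = (1·220.7 − 121)/2 = 49.83 mol/min.
Outlet amounts (n = n₀ + Σ ν·ξ):
  A: 374 − 1(220.7) = 153.3
  D: 0 + 1(220.7) − 2(49.83) = 121
  B: 0 + 2(49.83) = 99.66

99.7 mol/min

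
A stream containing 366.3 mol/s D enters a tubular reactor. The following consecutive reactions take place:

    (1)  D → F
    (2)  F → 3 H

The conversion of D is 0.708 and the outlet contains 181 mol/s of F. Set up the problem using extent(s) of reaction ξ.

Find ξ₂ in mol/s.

ξ₂ = 78.3 mol/s

Conversion of D: D consumed = 1ξ₁ = 0.708 × 366.3 → ξ₁ = 259.3 mol/s.
F balance: n_F = 0 + 1ξ₁ − 1ξ₂ = 181 → ξ₂ = (1·259.3 − 181)/1 = 78.34 mol/s.
Outlet amounts (n = n₀ + Σ ν·ξ):
  D: 366.3 − 1(259.3) = 107
  F: 0 + 1(259.3) − 1(78.34) = 181
  H: 0 + 3(78.34) = 235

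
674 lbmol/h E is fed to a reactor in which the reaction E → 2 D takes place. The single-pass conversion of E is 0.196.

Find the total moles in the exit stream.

806 lbmol/h

E reacted = 0.196 × 674 = 132.1 lbmol/h; ν_E = −1, so ξ = 132.1/1 = 132.1 lbmol/h.
Outlet amounts (n = n₀ + ν ξ):
  E: 674 − 1(132.1) = 541.9
  D: 0 + 2(132.1) = 264.2
Total out = 541.9 + 264.2 = 806.1 lbmol/h.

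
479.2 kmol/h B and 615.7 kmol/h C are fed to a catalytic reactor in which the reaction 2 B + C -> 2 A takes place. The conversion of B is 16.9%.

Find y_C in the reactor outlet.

0.546

B reacted = 0.169 × 479.2 = 80.98 kmol/h; ν_B = −2, so ξ = 80.98/2 = 40.49 kmol/h.
Outlet amounts (n = n₀ + ν ξ):
  B: 479.2 − 2(40.49) = 398.2
  C: 615.7 − 1(40.49) = 575.2
  A: 0 + 2(40.49) = 80.98
Total out = 1054 kmol/h; y_C = 575.2 / 1054 = 0.5455.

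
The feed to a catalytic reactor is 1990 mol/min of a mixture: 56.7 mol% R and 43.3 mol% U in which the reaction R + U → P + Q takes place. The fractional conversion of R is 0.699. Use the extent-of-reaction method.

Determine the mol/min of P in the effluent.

789 mol/min

R reacted = 0.699 × 1128 = 788.7 mol/min; ν_R = −1, so ξ = 788.7/1 = 788.7 mol/min.
Outlet amounts (n = n₀ + ν ξ):
  R: 1128 − 1(788.7) = 339.6
  U: 861.7 − 1(788.7) = 72.97
  P: 0 + 1(788.7) = 788.7
  Q: 0 + 1(788.7) = 788.7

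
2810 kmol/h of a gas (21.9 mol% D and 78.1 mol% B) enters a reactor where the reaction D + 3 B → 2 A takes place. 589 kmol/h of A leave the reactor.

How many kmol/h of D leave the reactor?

For A: n = n₀ + 2ξ → 589 = 0 + 2ξ, giving ξ = 294.5 kmol/h.
Outlet amounts (n = n₀ + ν ξ):
  D: 615.4 − 1(294.5) = 320.9
  B: 2195 − 3(294.5) = 1311
  A: 0 + 2(294.5) = 589

321 kmol/h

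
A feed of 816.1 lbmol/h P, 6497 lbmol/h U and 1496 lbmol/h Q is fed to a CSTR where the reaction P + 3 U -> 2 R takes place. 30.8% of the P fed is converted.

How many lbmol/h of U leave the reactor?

P reacted = 0.308 × 816.1 = 251.4 lbmol/h; ν_P = −1, so ξ = 251.4/1 = 251.4 lbmol/h.
Outlet amounts (n = n₀ + ν ξ):
  P: 816.1 − 1(251.4) = 564.7
  U: 6497 − 3(251.4) = 5743
  R: 0 + 2(251.4) = 502.7
  Q: 1496 (inert)

5740 lbmol/h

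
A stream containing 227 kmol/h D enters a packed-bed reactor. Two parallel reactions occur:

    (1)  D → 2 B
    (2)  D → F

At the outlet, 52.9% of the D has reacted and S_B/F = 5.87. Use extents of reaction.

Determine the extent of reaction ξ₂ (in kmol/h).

Conversion of D: D consumed = 0.529 × 227 = 120.1 kmol/h = 1ξ₁ + 1ξ₂.
Selectivity: 2ξ₁ / (1ξ₂) = 5.87 → ξ₁ = 2.935 ξ₂.
Substitute: (1·2.935 + 1) ξ₂ = 120.1 → ξ₂ = 30.52 kmol/h, ξ₁ = 89.57 kmol/h.
Outlet amounts (n = n₀ + Σ ν·ξ):
  D: 227 − 1(89.57) − 1(30.52) = 106.9
  B: 0 + 2(89.57) = 179.1
  F: 0 + 1(30.52) = 30.52

ξ₂ = 30.5 kmol/h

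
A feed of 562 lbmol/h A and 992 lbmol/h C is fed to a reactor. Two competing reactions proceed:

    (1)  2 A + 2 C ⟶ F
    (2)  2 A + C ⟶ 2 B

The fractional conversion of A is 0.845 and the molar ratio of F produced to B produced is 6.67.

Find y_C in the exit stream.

0.61

Conversion of A: A consumed = 0.845 × 562 = 474.9 lbmol/h = 2ξ₁ + 2ξ₂.
Selectivity: 1ξ₁ / (2ξ₂) = 6.67 → ξ₁ = 13.34 ξ₂.
Substitute: (2·13.34 + 2) ξ₂ = 474.9 → ξ₂ = 16.56 lbmol/h, ξ₁ = 220.9 lbmol/h.
Outlet amounts (n = n₀ + Σ ν·ξ):
  A: 562 − 2(220.9) − 2(16.56) = 87.11
  C: 992 − 2(220.9) − 1(16.56) = 533.7
  F: 0 + 1(220.9) = 220.9
  B: 0 + 2(16.56) = 33.12
Total out = 874.8 lbmol/h; y_C = 533.7 / 874.8 = 0.6101.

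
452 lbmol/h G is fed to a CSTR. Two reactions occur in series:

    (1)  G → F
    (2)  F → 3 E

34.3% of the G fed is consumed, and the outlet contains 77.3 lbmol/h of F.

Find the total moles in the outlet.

Conversion of G: G consumed = 1ξ₁ = 0.343 × 452 → ξ₁ = 155 lbmol/h.
F balance: n_F = 0 + 1ξ₁ − 1ξ₂ = 77.3 → ξ₂ = (1·155 − 77.3)/1 = 77.74 lbmol/h.
Outlet amounts (n = n₀ + Σ ν·ξ):
  G: 452 − 1(155) = 297
  F: 0 + 1(155) − 1(77.74) = 77.3
  E: 0 + 3(77.74) = 233.2
Total out = 297 + 77.3 + 233.2 = 607.5 lbmol/h.

607 lbmol/h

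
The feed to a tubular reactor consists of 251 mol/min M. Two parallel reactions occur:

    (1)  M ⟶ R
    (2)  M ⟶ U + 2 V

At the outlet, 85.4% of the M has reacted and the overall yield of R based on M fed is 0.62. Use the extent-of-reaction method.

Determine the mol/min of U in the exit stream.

58.7 mol/min

Yield of R: 1ξ₁ / 251 = 0.62 → ξ₁ = 155.6 mol/min.
Conversion of M: 1ξ₁ + 1ξ₂ = 0.854 × 251 = 214.4 → ξ₂ = 58.73 mol/min.
Outlet amounts (n = n₀ + Σ ν·ξ):
  M: 251 − 1(155.6) − 1(58.73) = 36.65
  R: 0 + 1(155.6) = 155.6
  U: 0 + 1(58.73) = 58.73
  V: 0 + 2(58.73) = 117.5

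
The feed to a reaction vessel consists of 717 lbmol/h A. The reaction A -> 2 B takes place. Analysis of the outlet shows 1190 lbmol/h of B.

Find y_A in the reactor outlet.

For B: n = n₀ + 2ξ → 1190 = 0 + 2ξ, giving ξ = 595 lbmol/h.
Outlet amounts (n = n₀ + ν ξ):
  A: 717 − 1(595) = 122
  B: 0 + 2(595) = 1190
Total out = 1312 lbmol/h; y_A = 122 / 1312 = 0.09299.

0.093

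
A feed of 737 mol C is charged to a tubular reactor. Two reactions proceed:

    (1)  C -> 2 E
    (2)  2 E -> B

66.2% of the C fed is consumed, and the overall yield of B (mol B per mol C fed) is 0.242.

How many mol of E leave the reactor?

Conversion of C: C consumed = 1ξ₁ = 0.662 × 737 → ξ₁ = 487.9 mol.
Yield of B: 1ξ₂ / 737 = 0.242 → ξ₂ = 178.4 mol.
Outlet amounts (n = n₀ + Σ ν·ξ):
  C: 737 − 1(487.9) = 249.1
  E: 0 + 2(487.9) − 2(178.4) = 619.1
  B: 0 + 1(178.4) = 178.4

619 mol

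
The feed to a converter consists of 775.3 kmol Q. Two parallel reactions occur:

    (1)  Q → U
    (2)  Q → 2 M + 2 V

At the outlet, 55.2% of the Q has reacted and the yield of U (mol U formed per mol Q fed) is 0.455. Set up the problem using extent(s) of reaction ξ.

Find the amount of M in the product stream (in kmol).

Yield of U: 1ξ₁ / 775.3 = 0.455 → ξ₁ = 352.8 kmol.
Conversion of Q: 1ξ₁ + 1ξ₂ = 0.552 × 775.3 = 428 → ξ₂ = 75.2 kmol.
Outlet amounts (n = n₀ + Σ ν·ξ):
  Q: 775.3 − 1(352.8) − 1(75.2) = 347.3
  U: 0 + 1(352.8) = 352.8
  M: 0 + 2(75.2) = 150.4
  V: 0 + 2(75.2) = 150.4

150 kmol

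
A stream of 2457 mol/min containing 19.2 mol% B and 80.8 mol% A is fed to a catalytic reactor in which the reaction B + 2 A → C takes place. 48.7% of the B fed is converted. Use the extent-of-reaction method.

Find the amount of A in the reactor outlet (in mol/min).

1530 mol/min

B reacted = 0.487 × 471.7 = 229.7 mol/min; ν_B = −1, so ξ = 229.7/1 = 229.7 mol/min.
Outlet amounts (n = n₀ + ν ξ):
  B: 471.7 − 1(229.7) = 242
  A: 1985 − 2(229.7) = 1526
  C: 0 + 1(229.7) = 229.7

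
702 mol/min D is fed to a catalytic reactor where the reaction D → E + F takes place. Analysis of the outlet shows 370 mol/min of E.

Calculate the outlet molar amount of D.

332 mol/min

For E: n = n₀ + 1ξ → 370 = 0 + 1ξ, giving ξ = 370 mol/min.
Outlet amounts (n = n₀ + ν ξ):
  D: 702 − 1(370) = 332
  E: 0 + 1(370) = 370
  F: 0 + 1(370) = 370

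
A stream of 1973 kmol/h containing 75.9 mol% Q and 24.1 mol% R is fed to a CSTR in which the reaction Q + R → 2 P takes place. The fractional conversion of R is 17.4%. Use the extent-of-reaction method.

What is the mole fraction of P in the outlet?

0.0839

R reacted = 0.174 × 475.5 = 82.74 kmol/h; ν_R = −1, so ξ = 82.74/1 = 82.74 kmol/h.
Outlet amounts (n = n₀ + ν ξ):
  Q: 1498 − 1(82.74) = 1415
  R: 475.5 − 1(82.74) = 392.8
  P: 0 + 2(82.74) = 165.5
Total out = 1973 kmol/h; y_P = 165.5 / 1973 = 0.08387.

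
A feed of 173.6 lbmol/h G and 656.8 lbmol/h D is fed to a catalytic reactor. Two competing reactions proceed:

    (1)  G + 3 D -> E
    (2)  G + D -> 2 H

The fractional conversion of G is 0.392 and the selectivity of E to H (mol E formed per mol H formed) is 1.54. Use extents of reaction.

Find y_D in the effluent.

Conversion of G: G consumed = 0.392 × 173.6 = 68.05 lbmol/h = 1ξ₁ + 1ξ₂.
Selectivity: 1ξ₁ / (2ξ₂) = 1.54 → ξ₁ = 3.08 ξ₂.
Substitute: (1·3.08 + 1) ξ₂ = 68.05 → ξ₂ = 16.68 lbmol/h, ξ₁ = 51.37 lbmol/h.
Outlet amounts (n = n₀ + Σ ν·ξ):
  G: 173.6 − 1(51.37) − 1(16.68) = 105.5
  D: 656.8 − 3(51.37) − 1(16.68) = 486
  E: 0 + 1(51.37) = 51.37
  H: 0 + 2(16.68) = 33.36
Total out = 676.3 lbmol/h; y_D = 486 / 676.3 = 0.7186.

0.719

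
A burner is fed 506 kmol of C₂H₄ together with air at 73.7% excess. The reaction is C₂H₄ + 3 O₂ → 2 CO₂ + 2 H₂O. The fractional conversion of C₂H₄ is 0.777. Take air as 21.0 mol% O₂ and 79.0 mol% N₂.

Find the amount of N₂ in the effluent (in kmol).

9920 kmol

Stoichiometric O₂ = 3 × 506 = 1518 kmol; O₂ fed = 1518 × 1.737 = 2637 kmol.
N₂ fed = 2637 × 79/21 = 9919 kmol.
Fuel reacted = 0.777 × 506 → ξ = 393.2 kmol.
Outlet (n = n₀ + ν ξ):
  C₂H₄: 506 − 1(393.2) = 112.8
  O₂: 2637 − 3(393.2) = 1457
  N₂: 9919 (inert)
  CO₂: 0 + 2(393.2) = 786.3
  H₂O: 0 + 2(393.2) = 786.3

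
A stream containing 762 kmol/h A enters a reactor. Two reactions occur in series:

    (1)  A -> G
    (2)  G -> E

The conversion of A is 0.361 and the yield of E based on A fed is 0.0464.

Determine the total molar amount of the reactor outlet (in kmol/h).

762 kmol/h

Conversion of A: A consumed = 1ξ₁ = 0.361 × 762 → ξ₁ = 275.1 kmol/h.
Yield of E: 1ξ₂ / 762 = 0.0464 → ξ₂ = 35.36 kmol/h.
Outlet amounts (n = n₀ + Σ ν·ξ):
  A: 762 − 1(275.1) = 486.9
  G: 0 + 1(275.1) − 1(35.36) = 239.7
  E: 0 + 1(35.36) = 35.36
Total out = 486.9 + 239.7 + 35.36 = 762 kmol/h.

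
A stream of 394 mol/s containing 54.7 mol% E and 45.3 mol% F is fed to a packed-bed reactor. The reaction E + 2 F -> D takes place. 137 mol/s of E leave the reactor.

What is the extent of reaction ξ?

For E: n = n₀ − 1ξ → 137 = 215.5 − 1ξ, giving ξ = 78.52 mol/s.
Outlet amounts (n = n₀ + ν ξ):
  E: 215.5 − 1(78.52) = 137
  F: 178.5 − 2(78.52) = 21.45
  D: 0 + 1(78.52) = 78.52

ξ = 78.5 mol/s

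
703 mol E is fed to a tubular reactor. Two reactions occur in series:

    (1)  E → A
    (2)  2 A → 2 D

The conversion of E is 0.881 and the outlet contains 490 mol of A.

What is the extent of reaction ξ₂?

ξ₂ = 64.7 mol

Conversion of E: E consumed = 1ξ₁ = 0.881 × 703 → ξ₁ = 619.3 mol.
A balance: n_A = 0 + 1ξ₁ − 2ξ₂ = 490 → ξ₂ = (1·619.3 − 490)/2 = 64.67 mol.
Outlet amounts (n = n₀ + Σ ν·ξ):
  E: 703 − 1(619.3) = 83.66
  A: 0 + 1(619.3) − 2(64.67) = 490
  D: 0 + 2(64.67) = 129.3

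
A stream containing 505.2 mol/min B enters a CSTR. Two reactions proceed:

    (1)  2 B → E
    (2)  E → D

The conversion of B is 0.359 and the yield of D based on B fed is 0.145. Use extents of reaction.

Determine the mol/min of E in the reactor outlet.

Conversion of B: B consumed = 2ξ₁ = 0.359 × 505.2 → ξ₁ = 90.68 mol/min.
Yield of D: 1ξ₂ / 505.2 = 0.145 → ξ₂ = 73.25 mol/min.
Outlet amounts (n = n₀ + Σ ν·ξ):
  B: 505.2 − 2(90.68) = 323.8
  E: 0 + 1(90.68) − 1(73.25) = 17.43
  D: 0 + 1(73.25) = 73.25

17.4 mol/min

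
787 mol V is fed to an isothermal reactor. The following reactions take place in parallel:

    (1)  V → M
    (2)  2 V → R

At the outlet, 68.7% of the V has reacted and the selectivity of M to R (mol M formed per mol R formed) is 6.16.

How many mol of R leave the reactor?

Conversion of V: V consumed = 0.687 × 787 = 540.7 mol = 1ξ₁ + 2ξ₂.
Selectivity: 1ξ₁ / (1ξ₂) = 6.16 → ξ₁ = 6.16 ξ₂.
Substitute: (1·6.16 + 2) ξ₂ = 540.7 → ξ₂ = 66.26 mol, ξ₁ = 408.2 mol.
Outlet amounts (n = n₀ + Σ ν·ξ):
  V: 787 − 1(408.2) − 2(66.26) = 246.3
  M: 0 + 1(408.2) = 408.2
  R: 0 + 1(66.26) = 66.26

66.3 mol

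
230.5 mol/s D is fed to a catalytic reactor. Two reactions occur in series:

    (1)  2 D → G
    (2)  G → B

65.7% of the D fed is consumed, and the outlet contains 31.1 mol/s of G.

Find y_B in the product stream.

Conversion of D: D consumed = 2ξ₁ = 0.657 × 230.5 → ξ₁ = 75.72 mol/s.
G balance: n_G = 0 + 1ξ₁ − 1ξ₂ = 31.1 → ξ₂ = (1·75.72 − 31.1)/1 = 44.62 mol/s.
Outlet amounts (n = n₀ + Σ ν·ξ):
  D: 230.5 − 2(75.72) = 79.06
  G: 0 + 1(75.72) − 1(44.62) = 31.1
  B: 0 + 1(44.62) = 44.62
Total out = 154.8 mol/s; y_B = 44.62 / 154.8 = 0.2883.

0.288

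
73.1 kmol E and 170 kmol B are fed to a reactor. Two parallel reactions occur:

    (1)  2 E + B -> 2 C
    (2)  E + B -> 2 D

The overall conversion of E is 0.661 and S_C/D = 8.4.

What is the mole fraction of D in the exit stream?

0.0246

Conversion of E: E consumed = 0.661 × 73.1 = 48.32 kmol = 2ξ₁ + 1ξ₂.
Selectivity: 2ξ₁ / (2ξ₂) = 8.4 → ξ₁ = 8.4 ξ₂.
Substitute: (2·8.4 + 1) ξ₂ = 48.32 → ξ₂ = 2.715 kmol, ξ₁ = 22.8 kmol.
Outlet amounts (n = n₀ + Σ ν·ξ):
  E: 73.1 − 2(22.8) − 1(2.715) = 24.78
  B: 170 − 1(22.8) − 1(2.715) = 144.5
  C: 0 + 2(22.8) = 45.6
  D: 0 + 2(2.715) = 5.429
Total out = 220.3 kmol; y_D = 5.429 / 220.3 = 0.02464.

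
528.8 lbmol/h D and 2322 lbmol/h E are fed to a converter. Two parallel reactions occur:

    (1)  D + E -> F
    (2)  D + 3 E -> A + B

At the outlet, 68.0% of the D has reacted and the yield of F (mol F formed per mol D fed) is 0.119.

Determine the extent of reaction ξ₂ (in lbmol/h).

Yield of F: 1ξ₁ / 528.8 = 0.119 → ξ₁ = 62.93 lbmol/h.
Conversion of D: 1ξ₁ + 1ξ₂ = 0.68 × 528.8 = 359.6 → ξ₂ = 296.7 lbmol/h.
Outlet amounts (n = n₀ + Σ ν·ξ):
  D: 528.8 − 1(62.93) − 1(296.7) = 169.2
  E: 2322 − 1(62.93) − 3(296.7) = 1369
  F: 0 + 1(62.93) = 62.93
  A: 0 + 1(296.7) = 296.7
  B: 0 + 1(296.7) = 296.7

ξ₂ = 297 lbmol/h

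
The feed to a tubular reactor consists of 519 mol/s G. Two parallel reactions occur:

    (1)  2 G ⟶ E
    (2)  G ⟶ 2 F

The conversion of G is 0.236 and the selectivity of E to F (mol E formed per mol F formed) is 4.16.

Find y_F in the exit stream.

0.0297

Conversion of G: G consumed = 0.236 × 519 = 122.5 mol/s = 2ξ₁ + 1ξ₂.
Selectivity: 1ξ₁ / (2ξ₂) = 4.16 → ξ₁ = 8.32 ξ₂.
Substitute: (2·8.32 + 1) ξ₂ = 122.5 → ξ₂ = 6.944 mol/s, ξ₁ = 57.77 mol/s.
Outlet amounts (n = n₀ + Σ ν·ξ):
  G: 519 − 2(57.77) − 1(6.944) = 396.5
  E: 0 + 1(57.77) = 57.77
  F: 0 + 2(6.944) = 13.89
Total out = 468.2 mol/s; y_F = 13.89 / 468.2 = 0.02966.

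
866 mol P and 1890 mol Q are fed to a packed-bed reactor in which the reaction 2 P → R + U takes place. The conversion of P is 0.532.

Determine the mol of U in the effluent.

P reacted = 0.532 × 866 = 460.7 mol; ν_P = −2, so ξ = 460.7/2 = 230.4 mol.
Outlet amounts (n = n₀ + ν ξ):
  P: 866 − 2(230.4) = 405.3
  R: 0 + 1(230.4) = 230.4
  U: 0 + 1(230.4) = 230.4
  Q: 1890 (inert)

230 mol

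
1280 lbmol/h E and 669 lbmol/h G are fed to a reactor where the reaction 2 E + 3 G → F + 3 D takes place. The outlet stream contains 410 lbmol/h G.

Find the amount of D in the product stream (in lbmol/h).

For G: n = n₀ − 3ξ → 410 = 669 − 3ξ, giving ξ = 86.33 lbmol/h.
Outlet amounts (n = n₀ + ν ξ):
  E: 1280 − 2(86.33) = 1107
  G: 669 − 3(86.33) = 410
  F: 0 + 1(86.33) = 86.33
  D: 0 + 3(86.33) = 259

259 lbmol/h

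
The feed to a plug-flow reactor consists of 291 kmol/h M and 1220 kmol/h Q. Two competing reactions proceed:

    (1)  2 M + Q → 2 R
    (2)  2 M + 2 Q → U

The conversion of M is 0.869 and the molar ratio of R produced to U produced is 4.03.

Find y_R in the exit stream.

0.13

Conversion of M: M consumed = 0.869 × 291 = 252.9 kmol/h = 2ξ₁ + 2ξ₂.
Selectivity: 2ξ₁ / (1ξ₂) = 4.03 → ξ₁ = 2.015 ξ₂.
Substitute: (2·2.015 + 2) ξ₂ = 252.9 → ξ₂ = 41.94 kmol/h, ξ₁ = 84.5 kmol/h.
Outlet amounts (n = n₀ + Σ ν·ξ):
  M: 291 − 2(84.5) − 2(41.94) = 38.12
  Q: 1220 − 1(84.5) − 2(41.94) = 1052
  R: 0 + 2(84.5) = 169
  U: 0 + 1(41.94) = 41.94
Total out = 1301 kmol/h; y_R = 169 / 1301 = 0.1299.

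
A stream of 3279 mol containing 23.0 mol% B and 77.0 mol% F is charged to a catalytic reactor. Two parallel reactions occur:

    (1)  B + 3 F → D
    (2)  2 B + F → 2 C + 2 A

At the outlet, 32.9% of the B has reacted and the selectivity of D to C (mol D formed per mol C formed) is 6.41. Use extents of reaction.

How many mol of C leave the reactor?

Conversion of B: B consumed = 0.329 × 754.2 = 248.1 mol = 1ξ₁ + 2ξ₂.
Selectivity: 1ξ₁ / (2ξ₂) = 6.41 → ξ₁ = 12.82 ξ₂.
Substitute: (1·12.82 + 2) ξ₂ = 248.1 → ξ₂ = 16.74 mol, ξ₁ = 214.6 mol.
Outlet amounts (n = n₀ + Σ ν·ξ):
  B: 754.2 − 1(214.6) − 2(16.74) = 506
  F: 2525 − 3(214.6) − 1(16.74) = 1864
  D: 0 + 1(214.6) = 214.6
  C: 0 + 2(16.74) = 33.48
  A: 0 + 2(16.74) = 33.48

33.5 mol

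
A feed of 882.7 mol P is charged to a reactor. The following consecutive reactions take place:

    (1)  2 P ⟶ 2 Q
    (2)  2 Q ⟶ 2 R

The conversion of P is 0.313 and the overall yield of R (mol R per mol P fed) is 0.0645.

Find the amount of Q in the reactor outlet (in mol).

Conversion of P: P consumed = 2ξ₁ = 0.313 × 882.7 → ξ₁ = 138.1 mol.
Yield of R: 2ξ₂ / 882.7 = 0.0645 → ξ₂ = 28.47 mol.
Outlet amounts (n = n₀ + Σ ν·ξ):
  P: 882.7 − 2(138.1) = 606.4
  Q: 0 + 2(138.1) − 2(28.47) = 219.4
  R: 0 + 2(28.47) = 56.93

219 mol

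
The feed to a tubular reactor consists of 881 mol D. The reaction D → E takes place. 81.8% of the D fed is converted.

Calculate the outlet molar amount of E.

D reacted = 0.818 × 881 = 720.7 mol; ν_D = −1, so ξ = 720.7/1 = 720.7 mol.
Outlet amounts (n = n₀ + ν ξ):
  D: 881 − 1(720.7) = 160.3
  E: 0 + 1(720.7) = 720.7

721 mol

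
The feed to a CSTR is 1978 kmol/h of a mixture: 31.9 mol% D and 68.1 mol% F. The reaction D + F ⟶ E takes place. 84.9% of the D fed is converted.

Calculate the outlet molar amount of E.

536 kmol/h

D reacted = 0.849 × 631 = 535.7 kmol/h; ν_D = −1, so ξ = 535.7/1 = 535.7 kmol/h.
Outlet amounts (n = n₀ + ν ξ):
  D: 631 − 1(535.7) = 95.28
  F: 1347 − 1(535.7) = 811.3
  E: 0 + 1(535.7) = 535.7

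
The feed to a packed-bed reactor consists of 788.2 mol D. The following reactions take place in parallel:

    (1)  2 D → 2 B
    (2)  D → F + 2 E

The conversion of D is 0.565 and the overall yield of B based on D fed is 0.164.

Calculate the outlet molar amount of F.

316 mol

Yield of B: 2ξ₁ / 788.2 = 0.164 → ξ₁ = 64.63 mol.
Conversion of D: 2ξ₁ + 1ξ₂ = 0.565 × 788.2 = 445.3 → ξ₂ = 316.1 mol.
Outlet amounts (n = n₀ + Σ ν·ξ):
  D: 788.2 − 2(64.63) − 1(316.1) = 342.9
  B: 0 + 2(64.63) = 129.3
  F: 0 + 1(316.1) = 316.1
  E: 0 + 2(316.1) = 632.1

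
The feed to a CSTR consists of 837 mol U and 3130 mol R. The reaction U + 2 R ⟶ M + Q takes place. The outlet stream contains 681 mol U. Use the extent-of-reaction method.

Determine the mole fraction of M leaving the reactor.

0.0409

For U: n = n₀ − 1ξ → 681 = 837 − 1ξ, giving ξ = 156 mol.
Outlet amounts (n = n₀ + ν ξ):
  U: 837 − 1(156) = 681
  R: 3130 − 2(156) = 2818
  M: 0 + 1(156) = 156
  Q: 0 + 1(156) = 156
Total out = 3811 mol; y_M = 156 / 3811 = 0.04093.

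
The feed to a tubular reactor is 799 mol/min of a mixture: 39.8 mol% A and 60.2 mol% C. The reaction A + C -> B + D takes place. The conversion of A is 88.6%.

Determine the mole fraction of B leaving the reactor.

A reacted = 0.886 × 318 = 281.7 mol/min; ν_A = −1, so ξ = 281.7/1 = 281.7 mol/min.
Outlet amounts (n = n₀ + ν ξ):
  A: 318 − 1(281.7) = 36.25
  C: 481 − 1(281.7) = 199.2
  B: 0 + 1(281.7) = 281.7
  D: 0 + 1(281.7) = 281.7
Total out = 799 mol/min; y_B = 281.7 / 799 = 0.3526.

0.353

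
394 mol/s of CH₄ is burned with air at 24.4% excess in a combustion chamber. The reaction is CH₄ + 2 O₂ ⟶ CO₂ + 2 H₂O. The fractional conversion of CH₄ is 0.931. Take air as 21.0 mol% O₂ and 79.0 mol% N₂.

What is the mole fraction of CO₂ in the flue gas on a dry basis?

0.0847

Stoichiometric O₂ = 2 × 394 = 788 mol/s; O₂ fed = 788 × 1.244 = 980.3 mol/s.
N₂ fed = 980.3 × 79/21 = 3688 mol/s.
Fuel reacted = 0.931 × 394 → ξ = 366.8 mol/s.
Outlet (n = n₀ + ν ξ):
  CH₄: 394 − 1(366.8) = 27.19
  O₂: 980.3 − 2(366.8) = 246.6
  N₂: 3688 (inert)
  CO₂: 0 + 1(366.8) = 366.8
  H₂O: 0 + 2(366.8) = 733.6
Dry total = 4328 mol/s; y_CO₂ (dry) = 366.8 / 4328 = 0.08475.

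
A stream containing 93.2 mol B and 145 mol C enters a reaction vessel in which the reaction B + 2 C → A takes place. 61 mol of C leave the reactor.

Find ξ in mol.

For C: n = n₀ − 2ξ → 61 = 145 − 2ξ, giving ξ = 42 mol.
Outlet amounts (n = n₀ + ν ξ):
  B: 93.2 − 1(42) = 51.2
  C: 145 − 2(42) = 61
  A: 0 + 1(42) = 42

ξ = 42 mol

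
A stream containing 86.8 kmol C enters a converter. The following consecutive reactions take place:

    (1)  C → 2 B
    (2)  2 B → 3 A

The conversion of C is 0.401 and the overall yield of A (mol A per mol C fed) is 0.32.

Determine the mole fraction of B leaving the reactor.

Conversion of C: C consumed = 1ξ₁ = 0.401 × 86.8 → ξ₁ = 34.81 kmol.
Yield of A: 3ξ₂ / 86.8 = 0.32 → ξ₂ = 9.259 kmol.
Outlet amounts (n = n₀ + Σ ν·ξ):
  C: 86.8 − 1(34.81) = 51.99
  B: 0 + 2(34.81) − 2(9.259) = 51.1
  A: 0 + 3(9.259) = 27.78
Total out = 130.9 kmol; y_B = 51.1 / 130.9 = 0.3904.

0.39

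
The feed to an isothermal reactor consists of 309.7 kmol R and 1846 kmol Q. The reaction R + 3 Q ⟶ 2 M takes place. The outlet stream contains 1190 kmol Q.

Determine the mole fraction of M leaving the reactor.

0.255

For Q: n = n₀ − 3ξ → 1190 = 1846 − 3ξ, giving ξ = 218.7 kmol.
Outlet amounts (n = n₀ + ν ξ):
  R: 309.7 − 1(218.7) = 91.03
  Q: 1846 − 3(218.7) = 1190
  M: 0 + 2(218.7) = 437.3
Total out = 1718 kmol; y_M = 437.3 / 1718 = 0.2545.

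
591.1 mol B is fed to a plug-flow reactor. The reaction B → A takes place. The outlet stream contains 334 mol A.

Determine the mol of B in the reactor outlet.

257 mol

For A: n = n₀ + 1ξ → 334 = 0 + 1ξ, giving ξ = 334 mol.
Outlet amounts (n = n₀ + ν ξ):
  B: 591.1 − 1(334) = 257.1
  A: 0 + 1(334) = 334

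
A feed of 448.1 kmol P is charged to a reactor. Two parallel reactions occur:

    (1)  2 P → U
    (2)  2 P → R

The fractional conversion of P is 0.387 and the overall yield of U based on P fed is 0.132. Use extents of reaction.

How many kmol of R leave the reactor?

27.6 kmol

Yield of U: 1ξ₁ / 448.1 = 0.132 → ξ₁ = 59.15 kmol.
Conversion of P: 2ξ₁ + 2ξ₂ = 0.387 × 448.1 = 173.4 → ξ₂ = 27.56 kmol.
Outlet amounts (n = n₀ + Σ ν·ξ):
  P: 448.1 − 2(59.15) − 2(27.56) = 274.7
  U: 0 + 1(59.15) = 59.15
  R: 0 + 1(27.56) = 27.56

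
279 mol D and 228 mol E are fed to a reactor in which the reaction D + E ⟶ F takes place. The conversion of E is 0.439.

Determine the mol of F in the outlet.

100 mol

E reacted = 0.439 × 228 = 100.1 mol; ν_E = −1, so ξ = 100.1/1 = 100.1 mol.
Outlet amounts (n = n₀ + ν ξ):
  D: 279 − 1(100.1) = 178.9
  E: 228 − 1(100.1) = 127.9
  F: 0 + 1(100.1) = 100.1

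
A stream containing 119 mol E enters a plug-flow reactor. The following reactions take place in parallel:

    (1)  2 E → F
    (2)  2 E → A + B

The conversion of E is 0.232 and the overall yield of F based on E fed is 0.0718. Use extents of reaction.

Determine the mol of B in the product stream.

5.26 mol

Yield of F: 1ξ₁ / 119 = 0.0718 → ξ₁ = 8.544 mol.
Conversion of E: 2ξ₁ + 2ξ₂ = 0.232 × 119 = 27.61 → ξ₂ = 5.26 mol.
Outlet amounts (n = n₀ + Σ ν·ξ):
  E: 119 − 2(8.544) − 2(5.26) = 91.39
  F: 0 + 1(8.544) = 8.544
  A: 0 + 1(5.26) = 5.26
  B: 0 + 1(5.26) = 5.26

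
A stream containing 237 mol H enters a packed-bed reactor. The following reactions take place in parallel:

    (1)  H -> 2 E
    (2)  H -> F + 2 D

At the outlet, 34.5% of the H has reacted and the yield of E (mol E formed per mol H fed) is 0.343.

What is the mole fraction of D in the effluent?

Yield of E: 2ξ₁ / 237 = 0.343 → ξ₁ = 40.65 mol.
Conversion of H: 1ξ₁ + 1ξ₂ = 0.345 × 237 = 81.77 → ξ₂ = 41.12 mol.
Outlet amounts (n = n₀ + Σ ν·ξ):
  H: 237 − 1(40.65) − 1(41.12) = 155.2
  E: 0 + 2(40.65) = 81.29
  F: 0 + 1(41.12) = 41.12
  D: 0 + 2(41.12) = 82.24
Total out = 359.9 mol; y_D = 82.24 / 359.9 = 0.2285.

0.229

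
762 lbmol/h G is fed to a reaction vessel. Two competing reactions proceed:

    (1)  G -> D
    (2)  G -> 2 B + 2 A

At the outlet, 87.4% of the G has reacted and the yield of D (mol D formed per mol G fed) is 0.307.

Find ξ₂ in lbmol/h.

ξ₂ = 432 lbmol/h

Yield of D: 1ξ₁ / 762 = 0.307 → ξ₁ = 233.9 lbmol/h.
Conversion of G: 1ξ₁ + 1ξ₂ = 0.874 × 762 = 666 → ξ₂ = 432.1 lbmol/h.
Outlet amounts (n = n₀ + Σ ν·ξ):
  G: 762 − 1(233.9) − 1(432.1) = 96.01
  D: 0 + 1(233.9) = 233.9
  B: 0 + 2(432.1) = 864.1
  A: 0 + 2(432.1) = 864.1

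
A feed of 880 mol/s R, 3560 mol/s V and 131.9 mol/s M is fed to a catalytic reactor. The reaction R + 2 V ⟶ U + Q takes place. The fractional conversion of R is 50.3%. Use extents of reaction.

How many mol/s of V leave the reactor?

R reacted = 0.503 × 880 = 442.6 mol/s; ν_R = −1, so ξ = 442.6/1 = 442.6 mol/s.
Outlet amounts (n = n₀ + ν ξ):
  R: 880 − 1(442.6) = 437.4
  V: 3560 − 2(442.6) = 2675
  U: 0 + 1(442.6) = 442.6
  Q: 0 + 1(442.6) = 442.6
  M: 131.9 (inert)

2670 mol/s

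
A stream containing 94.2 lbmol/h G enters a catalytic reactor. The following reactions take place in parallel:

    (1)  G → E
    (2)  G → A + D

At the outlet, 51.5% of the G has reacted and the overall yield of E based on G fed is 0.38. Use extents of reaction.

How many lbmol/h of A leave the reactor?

Yield of E: 1ξ₁ / 94.2 = 0.38 → ξ₁ = 35.8 lbmol/h.
Conversion of G: 1ξ₁ + 1ξ₂ = 0.515 × 94.2 = 48.51 → ξ₂ = 12.72 lbmol/h.
Outlet amounts (n = n₀ + Σ ν·ξ):
  G: 94.2 − 1(35.8) − 1(12.72) = 45.69
  E: 0 + 1(35.8) = 35.8
  A: 0 + 1(12.72) = 12.72
  D: 0 + 1(12.72) = 12.72

12.7 lbmol/h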